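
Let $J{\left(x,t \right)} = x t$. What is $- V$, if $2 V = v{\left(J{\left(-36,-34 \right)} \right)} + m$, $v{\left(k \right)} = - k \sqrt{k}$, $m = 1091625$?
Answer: $- \frac{1091625}{2} + 3672 \sqrt{34} \approx -5.244 \cdot 10^{5}$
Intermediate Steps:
$J{\left(x,t \right)} = t x$
$v{\left(k \right)} = - k^{\frac{3}{2}}$
$V = \frac{1091625}{2} - 3672 \sqrt{34}$ ($V = \frac{- \left(\left(-34\right) \left(-36\right)\right)^{\frac{3}{2}} + 1091625}{2} = \frac{- 1224^{\frac{3}{2}} + 1091625}{2} = \frac{- 7344 \sqrt{34} + 1091625}{2} = \frac{1091625 - 7344 \sqrt{34}}{2} = \frac{1091625}{2} - 3672 \sqrt{34} \approx 5.244 \cdot 10^{5}$)
$- V = - (\frac{1091625}{2} - 3672 \sqrt{34}) = - \frac{1091625}{2} + 3672 \sqrt{34}$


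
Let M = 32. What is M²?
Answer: 1024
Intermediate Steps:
M² = 32² = 1024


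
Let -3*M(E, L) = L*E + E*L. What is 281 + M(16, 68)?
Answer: -1333/3 ≈ -444.33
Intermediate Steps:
M(E, L) = -2*E*L/3 (M(E, L) = -(L*E + E*L)/3 = -(E*L + E*L)/3 = -2*E*L/3)
281 + M(16, 68) = 281 - ⅔*16*68 = 281 - 2176/3 = -1333/3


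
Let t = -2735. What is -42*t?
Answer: 114870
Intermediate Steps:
-42*t = -42*(-2735) = 114870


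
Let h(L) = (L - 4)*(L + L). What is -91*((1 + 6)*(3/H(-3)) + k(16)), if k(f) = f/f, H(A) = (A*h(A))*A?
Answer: -1729/18 ≈ -96.056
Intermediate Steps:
h(L) = 2*L*(-4 + L) (h(L) = (-4 + L)*(2*L) = 2*L*(-4 + L))
H(A) = 2*A³*(-4 + A) (H(A) = (A*(2*A*(-4 + A)))*A = (2*A²*(-4 + A))*A = 2*A³*(-4 + A))
k(f) = 1
-91*((1 + 6)*(3/H(-3)) + k(16)) = -91*((1 + 6)*(3/((2*(-3)³*(-4 - 3)))) + 1) = -91*(7*(3/((2*(-27)*(-7)))) + 1) = -91*(7*(3/378) + 1) = -91*(7*(3*(1/378)) + 1) = -91*(7*(1/126) + 1) = -91*(1/18 + 1) = -91*19/18 = -1729/18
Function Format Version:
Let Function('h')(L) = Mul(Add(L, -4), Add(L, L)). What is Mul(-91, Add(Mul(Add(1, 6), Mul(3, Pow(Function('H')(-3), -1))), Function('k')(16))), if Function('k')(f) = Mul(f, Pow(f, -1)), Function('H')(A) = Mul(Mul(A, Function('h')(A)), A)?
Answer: Rational(-1729, 18) ≈ -96.056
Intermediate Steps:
Function('h')(L) = Mul(2, L, Add(-4, L)) (Function('h')(L) = Mul(Add(-4, L), Mul(2, L)) = Mul(2, L, Add(-4, L)))
Function('H')(A) = Mul(2, Pow(A, 3), Add(-4, A)) (Function('H')(A) = Mul(Mul(A, Mul(2, A, Add(-4, A))), A) = Mul(Mul(2, Pow(A, 2), Add(-4, A)), A) = Mul(2, Pow(A, 3), Add(-4, A)))
Function('k')(f) = 1
Mul(-91, Add(Mul(Add(1, 6), Mul(3, Pow(Function('H')(-3), -1))), Function('k')(16))) = Mul(-91, Add(Mul(Add(1, 6), Mul(3, Pow(Mul(2, Pow(-3, 3), Add(-4, -3)), -1))), 1)) = Mul(-91, Add(Mul(7, Mul(3, Pow(Mul(2, -27, -7), -1))), 1)) = Mul(-91, Add(Mul(7, Mul(3, Pow(378, -1))), 1)) = Mul(-91, Add(Mul(7, Mul(3, Rational(1, 378))), 1)) = Mul(-91, Add(Mul(7, Rational(1, 126)), 1)) = Mul(-91, Add(Rational(1, 18), 1)) = Mul(-91, Rational(19, 18)) = Rational(-1729, 18)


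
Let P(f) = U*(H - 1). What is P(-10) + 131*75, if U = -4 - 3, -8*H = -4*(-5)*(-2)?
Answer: 9797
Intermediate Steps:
H = 5 (H = -(-4*(-5))*(-2)/8 = -5*(-2)/2 = -⅛*(-40) = 5)
U = -7
P(f) = -28 (P(f) = -7*(5 - 1) = -7*4 = -28)
P(-10) + 131*75 = -28 + 131*75 = -28 + 9825 = 9797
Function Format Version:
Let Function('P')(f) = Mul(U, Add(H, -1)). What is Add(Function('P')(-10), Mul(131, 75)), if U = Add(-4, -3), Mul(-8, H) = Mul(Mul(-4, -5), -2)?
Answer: 9797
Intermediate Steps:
H = 5 (H = Mul(Rational(-1, 8), Mul(Mul(-4, -5), -2)) = Mul(Rational(-1, 8), Mul(20, -2)) = Mul(Rational(-1, 8), -40) = 5)
U = -7
Function('P')(f) = -28 (Function('P')(f) = Mul(-7, Add(5, -1)) = Mul(-7, 4) = -28)
Add(Function('P')(-10), Mul(131, 75)) = Add(-28, Mul(131, 75)) = Add(-28, 9825) = 9797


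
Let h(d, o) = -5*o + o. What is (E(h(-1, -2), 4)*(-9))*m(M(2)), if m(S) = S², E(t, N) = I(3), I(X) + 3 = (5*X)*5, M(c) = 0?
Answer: 0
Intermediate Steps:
I(X) = -3 + 25*X (I(X) = -3 + (5*X)*5 = -3 + 25*X)
h(d, o) = -4*o
E(t, N) = 72 (E(t, N) = -3 + 25*3 = -3 + 75 = 72)
(E(h(-1, -2), 4)*(-9))*m(M(2)) = (72*(-9))*0² = -648*0 = 0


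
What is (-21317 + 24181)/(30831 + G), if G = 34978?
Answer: 2864/65809 ≈ 0.043520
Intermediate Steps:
(-21317 + 24181)/(30831 + G) = (-21317 + 24181)/(30831 + 34978) = 2864/65809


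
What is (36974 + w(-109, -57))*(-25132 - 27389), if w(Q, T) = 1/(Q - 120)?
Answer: -444697670445/229 ≈ -1.9419e+9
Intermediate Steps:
w(Q, T) = 1/(-120 + Q)
(36974 + w(-109, -57))*(-25132 - 27389) = (36974 + 1/(-120 - 109))*(-25132 - 27389) = (36974 + 1/(-229))*(-52521) = (36974 - 1/229)*(-52521) = (8467045/229)*(-52521) = -444697670445/229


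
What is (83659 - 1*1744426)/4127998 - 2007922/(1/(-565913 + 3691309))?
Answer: -25905463574897222543/4127998 ≈ -6.2756e+12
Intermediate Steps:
(83659 - 1*1744426)/4127998 - 2007922/(1/(-565913 + 3691309)) = (83659 - 1744426)*(1/4127998) - 2007922/(1/3125396) = -1660767*1/4127998 - 2007922/1/3125396 = -1660767/4127998 - 2007922*3125396 = -1660767/4127998 - 6275551387112 = -25905463574897222543/4127998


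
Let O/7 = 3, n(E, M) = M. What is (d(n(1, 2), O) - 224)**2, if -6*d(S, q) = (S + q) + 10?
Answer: 210681/4 ≈ 52670.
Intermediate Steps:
O = 21 (O = 7*3 = 21)
d(S, q) = -5/3 - S/6 - q/6 (d(S, q) = -((S + q) + 10)/6 = -(10 + S + q)/6 = -5/3 - S/6 - q/6)
(d(n(1, 2), O) - 224)**2 = ((-5/3 - 1/6*2 - 1/6*21) - 224)**2 = ((-5/3 - 1/3 - 7/2) - 224)**2 = (-11/2 - 224)**2 = (-459/2)**2 = 210681/4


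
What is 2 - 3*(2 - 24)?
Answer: 68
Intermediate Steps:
2 - 3*(2 - 24) = 2 - 3*(-22) = 2 + 66 = 68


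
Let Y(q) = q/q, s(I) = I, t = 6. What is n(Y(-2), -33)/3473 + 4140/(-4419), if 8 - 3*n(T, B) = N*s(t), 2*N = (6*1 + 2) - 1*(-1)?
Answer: -4802069/5115729 ≈ -0.93869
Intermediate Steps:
N = 9/2 (N = ((6*1 + 2) - 1*(-1))/2 = ((6 + 2) + 1)/2 = (8 + 1)/2 = (½)*9 = 9/2 ≈ 4.5000)
Y(q) = 1
n(T, B) = -19/3 (n(T, B) = 8/3 - 3*6/2 = 8/3 - ⅓*27 = 8/3 - 9 = -19/3)
n(Y(-2), -33)/3473 + 4140/(-4419) = -19/3/3473 + 4140/(-4419) = -19/3*1/3473 + 4140*(-1/4419) = -19/10419 - 460/491 = -4802069/5115729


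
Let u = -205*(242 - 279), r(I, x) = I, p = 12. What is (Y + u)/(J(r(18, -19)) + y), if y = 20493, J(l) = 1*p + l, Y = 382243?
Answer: 389828/20523 ≈ 18.995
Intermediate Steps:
u = 7585 (u = -205*(-37) = 7585)
J(l) = 12 + l (J(l) = 1*12 + l = 12 + l)
(Y + u)/(J(r(18, -19)) + y) = (382243 + 7585)/((12 + 18) + 20493) = 389828/(30 + 20493) = 389828/20523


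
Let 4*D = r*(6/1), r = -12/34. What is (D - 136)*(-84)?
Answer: 194964/17 ≈ 11468.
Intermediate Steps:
r = -6/17 (r = -12*1/34 = -6/17 ≈ -0.35294)
D = -9/17 (D = (-36/(17*1))/4 = (-36/17)/4 = (-6/17*6)/4 = (¼)*(-36/17) = -9/17 ≈ -0.52941)
(D - 136)*(-84) = (-9/17 - 136)*(-84) = -2321/17*(-84) = 194964/17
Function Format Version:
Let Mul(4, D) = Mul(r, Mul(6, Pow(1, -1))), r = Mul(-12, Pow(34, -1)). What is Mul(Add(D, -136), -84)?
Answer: Rational(194964, 17) ≈ 11468.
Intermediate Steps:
r = Rational(-6, 17) (r = Mul(-12, Rational(1, 34)) = Rational(-6, 17) ≈ -0.35294)
D = Rational(-9, 17) (D = Mul(Rational(1, 4), Mul(Rational(-6, 17), Mul(6, Pow(1, -1)))) = Mul(Rational(1, 4), Mul(Rational(-6, 17), Mul(6, 1))) = Mul(Rational(1, 4), Mul(Rational(-6, 17), 6)) = Mul(Rational(1, 4), Rational(-36, 17)) = Rational(-9, 17) ≈ -0.52941)
Mul(Add(D, -136), -84) = Mul(Add(Rational(-9, 17), -136), -84) = Mul(Rational(-2321, 17), -84) = Rational(194964, 17)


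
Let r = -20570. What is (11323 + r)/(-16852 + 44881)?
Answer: -9247/28029 ≈ -0.32991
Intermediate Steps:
(11323 + r)/(-16852 + 44881) = (11323 - 20570)/(-16852 + 44881) = -9247/28029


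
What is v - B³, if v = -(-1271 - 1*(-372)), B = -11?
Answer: 2230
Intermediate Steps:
v = 899 (v = -(-1271 + 372) = -1*(-899) = 899)
v - B³ = 899 - 1*(-11)³ = 899 - 1*(-1331) = 899 + 1331 = 2230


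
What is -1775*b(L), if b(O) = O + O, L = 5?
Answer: -17750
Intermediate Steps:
b(O) = 2*O
-1775*b(L) = -3550*5 = -1775*10 = -17750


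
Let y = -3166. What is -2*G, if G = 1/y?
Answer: 1/1583 ≈ 0.00063171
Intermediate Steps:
G = -1/3166 (G = 1/(-3166) = -1/3166 ≈ -0.00031586)
-2*G = -2*(-1/3166) = 1/1583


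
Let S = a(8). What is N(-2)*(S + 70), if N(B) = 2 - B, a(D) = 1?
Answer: 284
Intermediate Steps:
S = 1
N(-2)*(S + 70) = (2 - 1*(-2))*(1 + 70) = (2 + 2)*71 = 4*71 = 284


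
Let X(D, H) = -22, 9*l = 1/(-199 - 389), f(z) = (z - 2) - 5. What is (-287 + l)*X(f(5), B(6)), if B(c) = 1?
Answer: 16706855/2646 ≈ 6314.0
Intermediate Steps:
f(z) = -7 + z (f(z) = (-2 + z) - 5 = -7 + z)
l = -1/5292 (l = 1/(9*(-199 - 389)) = (⅑)/(-588) = (⅑)*(-1/588) = -1/5292 ≈ -0.00018896)
(-287 + l)*X(f(5), B(6)) = (-287 - 1/5292)*(-22) = -1518805/5292*(-22) = 16706855/2646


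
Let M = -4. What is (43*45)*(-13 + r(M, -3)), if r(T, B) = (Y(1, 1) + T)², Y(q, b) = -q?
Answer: 23220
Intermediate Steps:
r(T, B) = (-1 + T)² (r(T, B) = (-1*1 + T)² = (-1 + T)²)
(43*45)*(-13 + r(M, -3)) = (43*45)*(-13 + (-1 - 4)²) = 1935*(-13 + (-5)²) = 1935*(-13 + 25) = 1935*12 = 23220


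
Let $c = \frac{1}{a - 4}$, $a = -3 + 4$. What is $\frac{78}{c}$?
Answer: $-234$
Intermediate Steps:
$a = 1$
$c = - \frac{1}{3}$ ($c = \frac{1}{1 - 4} = \frac{1}{-3} = - \frac{1}{3} \approx -0.33333$)
$\frac{78}{c} = \frac{78}{- \frac{1}{3}} = 78 \left(-3\right) = -234$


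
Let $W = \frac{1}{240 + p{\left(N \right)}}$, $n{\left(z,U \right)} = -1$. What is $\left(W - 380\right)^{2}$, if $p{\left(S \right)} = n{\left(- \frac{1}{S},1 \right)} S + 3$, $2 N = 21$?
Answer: $\frac{31222183204}{216225} \approx 1.444 \cdot 10^{5}$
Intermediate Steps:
$N = \frac{21}{2}$ ($N = \frac{1}{2} \cdot 21 = \frac{21}{2} \approx 10.5$)
$p{\left(S \right)} = 3 - S$ ($p{\left(S \right)} = - S + 3 = 3 - S$)
$W = \frac{2}{465}$ ($W = \frac{1}{240 + \left(3 - \frac{21}{2}\right)} = \frac{1}{240 - \frac{15}{2}} = \frac{1}{\frac{465}{2}} = \frac{2}{465} \approx 0.0043011$)
$\left(W - 380\right)^{2} = \left(\frac{2}{465} - 380\right)^{2} = \left(- \frac{176698}{465}\right)^{2} = \frac{31222183204}{216225}$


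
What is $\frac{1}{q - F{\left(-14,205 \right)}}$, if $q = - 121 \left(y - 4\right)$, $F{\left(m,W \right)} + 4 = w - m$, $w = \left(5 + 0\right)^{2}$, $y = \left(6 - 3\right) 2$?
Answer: $- \frac{1}{277} \approx -0.0036101$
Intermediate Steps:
$y = 6$ ($y = 3 \cdot 2 = 6$)
$w = 25$ ($w = 5^{2} = 25$)
$F{\left(m,W \right)} = 21 - m$ ($F{\left(m,W \right)} = -4 - \left(-25 + m\right) = 21 - m$)
$q = -242$ ($q = - 121 \left(6 - 4\right) = \left(-121\right) 2 = -242$)
$\frac{1}{q - F{\left(-14,205 \right)}} = \frac{1}{-242 - \left(21 - -14\right)} = \frac{1}{-242 - \left(21 + 14\right)} = \frac{1}{-242 - 35} = \frac{1}{-277} = - \frac{1}{277}$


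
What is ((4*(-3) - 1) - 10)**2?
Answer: 529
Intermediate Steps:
((4*(-3) - 1) - 10)**2 = ((-12 - 1) - 10)**2 = (-13 - 10)**2 = (-23)**2 = 529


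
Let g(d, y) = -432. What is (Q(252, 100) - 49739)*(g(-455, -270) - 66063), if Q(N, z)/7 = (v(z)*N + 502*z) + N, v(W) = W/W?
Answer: -20293542555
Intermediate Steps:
v(W) = 1
Q(N, z) = 14*N + 3514*z (Q(N, z) = 7*((1*N + 502*z) + N) = 7*((N + 502*z) + N) = 7*(2*N + 502*z) = 14*N + 3514*z)
(Q(252, 100) - 49739)*(g(-455, -270) - 66063) = ((14*252 + 3514*100) - 49739)*(-432 - 66063) = ((3528 + 351400) - 49739)*(-66495) = (354928 - 49739)*(-66495) = 305189*(-66495) = -20293542555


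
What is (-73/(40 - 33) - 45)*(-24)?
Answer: 9312/7 ≈ 1330.3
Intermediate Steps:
(-73/(40 - 33) - 45)*(-24) = (-73/7 - 45)*(-24) = -388/7*(-24) = 9312/7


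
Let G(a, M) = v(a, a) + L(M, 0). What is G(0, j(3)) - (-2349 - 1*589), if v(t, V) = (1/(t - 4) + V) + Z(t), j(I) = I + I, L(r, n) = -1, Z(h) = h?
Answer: 11747/4 ≈ 2936.8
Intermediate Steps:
j(I) = 2*I
v(t, V) = V + t + 1/(-4 + t) (v(t, V) = (1/(t - 4) + V) + t = (1/(-4 + t) + V) + t = (V + 1/(-4 + t)) + t = V + t + 1/(-4 + t))
G(a, M) = -1 + (1 - 8*a + 2*a²)/(-4 + a) (G(a, M) = (1 + a² - 4*a - 4*a + a*a)/(-4 + a) - 1 = (1 + a² - 4*a - 4*a + a²)/(-4 + a) - 1 = (1 - 8*a + 2*a²)/(-4 + a) - 1 = -1 + (1 - 8*a + 2*a²)/(-4 + a))
G(0, j(3)) - (-2349 - 1*589) = (5 - 9*0 + 2*0²)/(-4 + 0) - (-2349 - 1*589) = (5 + 0 + 2*0)/(-4) - (-2349 - 589) = -(5 + 0 + 0)/4 - 1*(-2938) = -¼*5 + 2938 = -5/4 + 2938 = 11747/4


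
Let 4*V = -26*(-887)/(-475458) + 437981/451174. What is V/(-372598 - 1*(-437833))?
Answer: 19783659551/5597535823035048 ≈ 3.5344e-6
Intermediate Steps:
V = 98918297755/429028575384 (V = (-26*(-887)/(-475458) + 437981/451174)/4 = (23062*(-1/475458) + 437981*(1/451174))/4 = (-11531/237729 + 437981/451174)/4 = (¼)*(98918297755/107257143846) = 98918297755/429028575384 ≈ 0.23056)
V/(-372598 - 1*(-437833)) = 98918297755/(429028575384*(-372598 - 1*(-437833))) = 98918297755/(429028575384*(-372598 + 437833)) = (98918297755/429028575384)/65235 = (98918297755/429028575384)*(1/65235) = 19783659551/5597535823035048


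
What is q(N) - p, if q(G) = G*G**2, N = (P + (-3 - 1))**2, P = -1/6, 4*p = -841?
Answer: 253950049/46656 ≈ 5443.0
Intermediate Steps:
p = -841/4 (p = (1/4)*(-841) = -841/4 ≈ -210.25)
P = -1/6 (P = -1*1/6 = -1/6 ≈ -0.16667)
N = 625/36 (N = (-1/6 + (-3 - 1))**2 = (-1/6 - 4)**2 = (-25/6)**2 = 625/36 ≈ 17.361)
q(G) = G**3
q(N) - p = (625/36)**3 - 1*(-841/4) = 244140625/46656 + 841/4 = 253950049/46656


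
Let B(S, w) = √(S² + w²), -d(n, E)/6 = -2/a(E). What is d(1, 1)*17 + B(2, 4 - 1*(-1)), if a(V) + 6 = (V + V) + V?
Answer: -68 + √29 ≈ -62.615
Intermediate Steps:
a(V) = -6 + 3*V (a(V) = -6 + ((V + V) + V) = -6 + (2*V + V) = -6 + 3*V)
d(n, E) = 12/(-6 + 3*E) (d(n, E) = -(-12)/(-6 + 3*E) = 12/(-6 + 3*E))
d(1, 1)*17 + B(2, 4 - 1*(-1)) = (4/(-2 + 1))*17 + √(2² + (4 - 1*(-1))²) = (4/(-1))*17 + √(4 + (4 + 1)²) = (4*(-1))*17 + √(4 + 5²) = -4*17 + √(4 + 25) = -68 + √29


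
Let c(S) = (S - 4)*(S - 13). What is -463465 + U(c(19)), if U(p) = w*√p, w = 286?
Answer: -463465 + 858*√10 ≈ -4.6075e+5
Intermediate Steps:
c(S) = (-13 + S)*(-4 + S) (c(S) = (-4 + S)*(-13 + S) = (-13 + S)*(-4 + S))
U(p) = 286*√p
-463465 + U(c(19)) = -463465 + 286*√(52 + 19² - 17*19) = -463465 + 286*√(52 + 361 - 323) = -463465 + 286*√90 = -463465 + 286*(3*√10) = -463465 + 858*√10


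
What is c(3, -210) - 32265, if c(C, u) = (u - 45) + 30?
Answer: -32490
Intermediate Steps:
c(C, u) = -15 + u (c(C, u) = (-45 + u) + 30 = -15 + u)
c(3, -210) - 32265 = (-15 - 210) - 32265 = -225 - 32265 = -32490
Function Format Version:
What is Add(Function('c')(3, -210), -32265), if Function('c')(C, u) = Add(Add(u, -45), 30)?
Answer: -32490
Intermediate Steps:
Function('c')(C, u) = Add(-15, u) (Function('c')(C, u) = Add(Add(-45, u), 30) = Add(-15, u))
Add(Function('c')(3, -210), -32265) = Add(Add(-15, -210), -32265) = Add(-225, -32265) = -32490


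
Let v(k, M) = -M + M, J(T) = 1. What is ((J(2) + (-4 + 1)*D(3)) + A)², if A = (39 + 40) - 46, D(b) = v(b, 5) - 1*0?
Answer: 1156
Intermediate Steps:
v(k, M) = 0
D(b) = 0 (D(b) = 0 - 1*0 = 0 + 0 = 0)
A = 33 (A = 79 - 46 = 33)
((J(2) + (-4 + 1)*D(3)) + A)² = ((1 + (-4 + 1)*0) + 33)² = ((1 - 3*0) + 33)² = ((1 + 0) + 33)² = (1 + 33)² = 34² = 1156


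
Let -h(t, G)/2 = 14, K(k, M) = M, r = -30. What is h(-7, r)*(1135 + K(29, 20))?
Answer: -32340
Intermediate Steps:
h(t, G) = -28 (h(t, G) = -2*14 = -28)
h(-7, r)*(1135 + K(29, 20)) = -28*(1135 + 20) = -28*1155 = -32340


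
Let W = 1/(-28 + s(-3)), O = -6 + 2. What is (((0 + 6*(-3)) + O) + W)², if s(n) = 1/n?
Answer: 3508129/7225 ≈ 485.55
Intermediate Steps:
O = -4
W = -3/85 (W = 1/(-28 + 1/(-3)) = 1/(-28 - ⅓) = 1/(-85/3) = -3/85 ≈ -0.035294)
(((0 + 6*(-3)) + O) + W)² = (((0 + 6*(-3)) - 4) - 3/85)² = (((0 - 18) - 4) - 3/85)² = ((-18 - 4) - 3/85)² = (-22 - 3/85)² = (-1873/85)² = 3508129/7225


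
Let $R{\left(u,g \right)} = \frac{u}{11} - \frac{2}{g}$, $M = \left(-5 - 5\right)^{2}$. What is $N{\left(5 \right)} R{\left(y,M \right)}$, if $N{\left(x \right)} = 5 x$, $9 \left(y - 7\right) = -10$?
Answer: $\frac{2551}{198} \approx 12.884$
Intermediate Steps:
$y = \frac{53}{9}$ ($y = 7 + \frac{1}{9} \left(-10\right) = 7 - \frac{10}{9} = \frac{53}{9} \approx 5.8889$)
$M = 100$ ($M = \left(-10\right)^{2} = 100$)
$R{\left(u,g \right)} = - \frac{2}{g} + \frac{u}{11}$ ($R{\left(u,g \right)} = u \frac{1}{11} - \frac{2}{g} = \frac{u}{11} - \frac{2}{g} = - \frac{2}{g} + \frac{u}{11}$)
$N{\left(5 \right)} R{\left(y,M \right)} = 5 \cdot 5 \left(- \frac{2}{100} + \frac{1}{11} \cdot \frac{53}{9}\right) = 25 \left(\left(-2\right) \frac{1}{100} + \frac{53}{99}\right) = 25 \left(- \frac{1}{50} + \frac{53}{99}\right) = 25 \cdot \frac{2551}{4950} = \frac{2551}{198}$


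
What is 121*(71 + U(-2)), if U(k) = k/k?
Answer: 8712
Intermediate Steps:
U(k) = 1
121*(71 + U(-2)) = 121*(71 + 1) = 121*72 = 8712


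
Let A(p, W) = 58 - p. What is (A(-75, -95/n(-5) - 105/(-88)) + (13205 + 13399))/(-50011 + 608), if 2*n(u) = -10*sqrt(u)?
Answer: -26737/49403 ≈ -0.54120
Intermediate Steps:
n(u) = -5*sqrt(u) (n(u) = (-10*sqrt(u))/2 = -5*sqrt(u))
(A(-75, -95/n(-5) - 105/(-88)) + (13205 + 13399))/(-50011 + 608) = ((58 - 1*(-75)) + (13205 + 13399))/(-50011 + 608) = ((58 + 75) + 26604)/(-49403) = (133 + 26604)*(-1/49403) = 26737*(-1/49403) = -26737/49403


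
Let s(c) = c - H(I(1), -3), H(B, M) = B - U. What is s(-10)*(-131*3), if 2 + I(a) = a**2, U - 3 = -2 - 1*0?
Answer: 3144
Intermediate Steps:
U = 1 (U = 3 + (-2 - 1*0) = 3 + (-2 + 0) = 3 - 2 = 1)
I(a) = -2 + a**2
H(B, M) = -1 + B (H(B, M) = B - 1*1 = B - 1 = -1 + B)
s(c) = 2 + c (s(c) = c - (-1 + (-2 + 1**2)) = c - (-1 + (-2 + 1)) = c - (-1 - 1) = c - 1*(-2) = c + 2 = 2 + c)
s(-10)*(-131*3) = (2 - 10)*(-131*3) = -8*(-393) = 3144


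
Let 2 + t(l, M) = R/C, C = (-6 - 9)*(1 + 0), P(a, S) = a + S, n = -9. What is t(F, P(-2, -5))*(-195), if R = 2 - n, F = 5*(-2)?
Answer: 533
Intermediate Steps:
F = -10
R = 11 (R = 2 - 1*(-9) = 2 + 9 = 11)
P(a, S) = S + a
C = -15 (C = -15*1 = -15)
t(l, M) = -41/15 (t(l, M) = -2 + 11/(-15) = -2 + 11*(-1/15) = -2 - 11/15 = -41/15)
t(F, P(-2, -5))*(-195) = -41/15*(-195) = 533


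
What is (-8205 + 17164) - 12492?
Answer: -3533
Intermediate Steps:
(-8205 + 17164) - 12492 = 8959 - 12492 = -3533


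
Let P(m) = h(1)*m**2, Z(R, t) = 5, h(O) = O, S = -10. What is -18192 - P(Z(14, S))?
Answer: -18217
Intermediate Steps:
P(m) = m**2 (P(m) = 1*m**2 = m**2)
-18192 - P(Z(14, S)) = -18192 - 1*5**2 = -18192 - 1*25 = -18192 - 25 = -18217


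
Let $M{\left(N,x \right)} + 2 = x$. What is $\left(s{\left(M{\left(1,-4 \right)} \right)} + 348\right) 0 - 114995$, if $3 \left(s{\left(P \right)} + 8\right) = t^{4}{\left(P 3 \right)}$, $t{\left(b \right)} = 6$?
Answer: $-114995$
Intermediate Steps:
$M{\left(N,x \right)} = -2 + x$
$s{\left(P \right)} = 424$ ($s{\left(P \right)} = -8 + \frac{6^{4}}{3} = -8 + \frac{1}{3} \cdot 1296 = -8 + 432 = 424$)
$\left(s{\left(M{\left(1,-4 \right)} \right)} + 348\right) 0 - 114995 = \left(424 + 348\right) 0 - 114995 = 772 \cdot 0 - 114995 = 0 - 114995 = -114995$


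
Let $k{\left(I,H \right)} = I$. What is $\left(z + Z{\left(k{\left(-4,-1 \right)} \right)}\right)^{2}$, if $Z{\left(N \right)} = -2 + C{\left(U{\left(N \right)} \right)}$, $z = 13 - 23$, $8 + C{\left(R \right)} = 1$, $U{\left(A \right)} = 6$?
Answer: $361$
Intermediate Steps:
$C{\left(R \right)} = -7$ ($C{\left(R \right)} = -8 + 1 = -7$)
$z = -10$
$Z{\left(N \right)} = -9$ ($Z{\left(N \right)} = -2 - 7 = -9$)
$\left(z + Z{\left(k{\left(-4,-1 \right)} \right)}\right)^{2} = \left(-10 - 9\right)^{2} = \left(-19\right)^{2} = 361$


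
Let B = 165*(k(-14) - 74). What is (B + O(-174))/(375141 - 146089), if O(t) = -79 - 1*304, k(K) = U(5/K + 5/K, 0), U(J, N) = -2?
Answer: -12923/229052 ≈ -0.056419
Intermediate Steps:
k(K) = -2
O(t) = -383 (O(t) = -79 - 304 = -383)
B = -12540 (B = 165*(-2 - 74) = 165*(-76) = -12540)
(B + O(-174))/(375141 - 146089) = (-12540 - 383)/(375141 - 146089) = -12923/229052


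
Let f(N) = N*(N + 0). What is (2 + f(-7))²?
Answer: 2601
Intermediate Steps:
f(N) = N² (f(N) = N*N = N²)
(2 + f(-7))² = (2 + (-7)²)² = (2 + 49)² = 51² = 2601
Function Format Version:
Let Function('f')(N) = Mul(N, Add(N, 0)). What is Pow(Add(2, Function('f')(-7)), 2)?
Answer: 2601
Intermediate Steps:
Function('f')(N) = Pow(N, 2) (Function('f')(N) = Mul(N, N) = Pow(N, 2))
Pow(Add(2, Function('f')(-7)), 2) = Pow(Add(2, Pow(-7, 2)), 2) = Pow(Add(2, 49), 2) = Pow(51, 2) = 2601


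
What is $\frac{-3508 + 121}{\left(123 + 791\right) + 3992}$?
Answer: $- \frac{3387}{4906} \approx -0.69038$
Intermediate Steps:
$\frac{-3508 + 121}{\left(123 + 791\right) + 3992} = - \frac{3387}{914 + 3992} = - \frac{3387}{4906}$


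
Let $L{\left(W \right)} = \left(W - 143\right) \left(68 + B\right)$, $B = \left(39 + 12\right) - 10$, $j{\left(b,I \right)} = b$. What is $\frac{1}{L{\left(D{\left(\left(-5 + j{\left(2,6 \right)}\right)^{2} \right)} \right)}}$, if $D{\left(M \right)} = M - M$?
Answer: $- \frac{1}{15587} \approx -6.4156 \cdot 10^{-5}$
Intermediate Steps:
$B = 41$ ($B = 51 - 10 = 41$)
$D{\left(M \right)} = 0$
$L{\left(W \right)} = -15587 + 109 W$ ($L{\left(W \right)} = \left(W - 143\right) \left(68 + 41\right) = \left(-143 + W\right) 109 = -15587 + 109 W$)
$\frac{1}{L{\left(D{\left(\left(-5 + j{\left(2,6 \right)}\right)^{2} \right)} \right)}} = \frac{1}{-15587 + 109 \cdot 0} = \frac{1}{-15587 + 0} = \frac{1}{-15587} = - \frac{1}{15587}$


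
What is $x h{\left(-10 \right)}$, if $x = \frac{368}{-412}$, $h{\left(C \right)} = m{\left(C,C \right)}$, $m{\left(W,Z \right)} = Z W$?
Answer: $- \frac{9200}{103} \approx -89.32$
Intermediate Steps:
$m{\left(W,Z \right)} = W Z$
$h{\left(C \right)} = C^{2}$ ($h{\left(C \right)} = C C = C^{2}$)
$x = - \frac{92}{103}$ ($x = 368 \left(- \frac{1}{412}\right) = - \frac{92}{103} \approx -0.8932$)
$x h{\left(-10 \right)} = - \frac{92 \left(-10\right)^{2}}{103} = \left(- \frac{92}{103}\right) 100 = - \frac{9200}{103}$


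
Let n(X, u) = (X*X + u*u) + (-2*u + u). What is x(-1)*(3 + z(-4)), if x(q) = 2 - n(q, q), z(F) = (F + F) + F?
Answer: 9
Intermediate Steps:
z(F) = 3*F (z(F) = 2*F + F = 3*F)
n(X, u) = X² + u² - u (n(X, u) = (X² + u²) - u = X² + u² - u)
x(q) = 2 + q - 2*q² (x(q) = 2 - (q² + q² - q) = 2 - (-q + 2*q²) = 2 + (q - 2*q²) = 2 + q - 2*q²)
x(-1)*(3 + z(-4)) = (2 - 1 - 2*(-1)²)*(3 + 3*(-4)) = (2 - 1 - 2*1)*(3 - 12) = (2 - 1 - 2)*(-9) = -1*(-9) = 9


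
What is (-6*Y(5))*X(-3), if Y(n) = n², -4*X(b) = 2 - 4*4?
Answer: -525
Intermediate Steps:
X(b) = 7/2 (X(b) = -(2 - 4*4)/4 = -(2 - 16)/4 = -¼*(-14) = 7/2)
(-6*Y(5))*X(-3) = -6*5²*(7/2) = -6*25*(7/2) = -150*7/2 = -525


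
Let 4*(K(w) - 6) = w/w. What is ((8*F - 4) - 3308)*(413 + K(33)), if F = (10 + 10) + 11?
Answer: -1284582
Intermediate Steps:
K(w) = 25/4 (K(w) = 6 + (w/w)/4 = 6 + (¼)*1 = 6 + ¼ = 25/4)
F = 31 (F = 20 + 11 = 31)
((8*F - 4) - 3308)*(413 + K(33)) = ((8*31 - 4) - 3308)*(413 + 25/4) = ((248 - 4) - 3308)*(1677/4) = (244 - 3308)*(1677/4) = -3064*1677/4 = -1284582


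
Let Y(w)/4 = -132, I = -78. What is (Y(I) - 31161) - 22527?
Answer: -54216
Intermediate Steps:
Y(w) = -528 (Y(w) = 4*(-132) = -528)
(Y(I) - 31161) - 22527 = (-528 - 31161) - 22527 = -31689 - 22527 = -54216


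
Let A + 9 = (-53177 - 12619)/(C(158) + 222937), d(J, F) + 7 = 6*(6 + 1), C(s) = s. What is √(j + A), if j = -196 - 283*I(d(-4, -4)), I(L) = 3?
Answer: I*√5830412472330/74365 ≈ 32.47*I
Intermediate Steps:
d(J, F) = 35 (d(J, F) = -7 + 6*(6 + 1) = -7 + 6*7 = -7 + 42 = 35)
j = -1045 (j = -196 - 283*3 = -196 - 849 = -1045)
A = -691217/74365 (A = -9 + (-53177 - 12619)/(158 + 222937) = -9 - 65796/223095 = -9 - 65796*1/223095 = -9 - 21932/74365 = -691217/74365 ≈ -9.2949)
√(j + A) = √(-1045 - 691217/74365) = √(-78402642/74365) = I*√5830412472330/74365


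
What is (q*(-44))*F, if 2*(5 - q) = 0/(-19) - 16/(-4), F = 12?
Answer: -1584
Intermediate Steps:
q = 3 (q = 5 - (0/(-19) - 16/(-4))/2 = 5 - (0*(-1/19) - 16*(-¼))/2 = 5 - (0 + 4)/2 = 5 - ½*4 = 5 - 2 = 3)
(q*(-44))*F = (3*(-44))*12 = -132*12 = -1584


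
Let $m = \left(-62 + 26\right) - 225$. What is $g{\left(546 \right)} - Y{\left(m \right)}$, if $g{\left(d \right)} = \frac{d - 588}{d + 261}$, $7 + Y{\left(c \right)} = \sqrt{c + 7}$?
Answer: $\frac{1869}{269} - i \sqrt{254} \approx 6.948 - 15.937 i$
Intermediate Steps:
$m = -261$ ($m = -36 - 225 = -261$)
$Y{\left(c \right)} = -7 + \sqrt{7 + c}$ ($Y{\left(c \right)} = -7 + \sqrt{c + 7} = -7 + \sqrt{7 + c}$)
$g{\left(d \right)} = \frac{-588 + d}{261 + d}$
$g{\left(546 \right)} - Y{\left(m \right)} = \frac{-588 + 546}{261 + 546} - \left(-7 + \sqrt{7 - 261}\right) = \frac{1}{807} \left(-42\right) - \left(-7 + \sqrt{-254}\right) = \frac{1}{807} \left(-42\right) - \left(-7 + i \sqrt{254}\right) = - \frac{14}{269} + \left(7 - i \sqrt{254}\right) = \frac{1869}{269} - i \sqrt{254}$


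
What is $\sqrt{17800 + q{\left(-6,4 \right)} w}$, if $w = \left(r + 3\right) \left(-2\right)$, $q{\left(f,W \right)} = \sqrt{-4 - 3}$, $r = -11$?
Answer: $2 \sqrt{4450 + 4 i \sqrt{7}} \approx 133.42 + 0.15865 i$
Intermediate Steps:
$q{\left(f,W \right)} = i \sqrt{7}$ ($q{\left(f,W \right)} = \sqrt{-7} = i \sqrt{7}$)
$w = 16$ ($w = \left(-11 + 3\right) \left(-2\right) = \left(-8\right) \left(-2\right) = 16$)
$\sqrt{17800 + q{\left(-6,4 \right)} w} = \sqrt{17800 + i \sqrt{7} \cdot 16} = \sqrt{17800 + 16 i \sqrt{7}}$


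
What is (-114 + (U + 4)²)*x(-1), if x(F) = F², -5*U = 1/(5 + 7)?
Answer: -353279/3600 ≈ -98.133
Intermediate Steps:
U = -1/60 (U = -1/(5*(5 + 7)) = -⅕/12 = -⅕*1/12 = -1/60 ≈ -0.016667)
(-114 + (U + 4)²)*x(-1) = (-114 + (-1/60 + 4)²)*(-1)² = (-114 + (239/60)²)*1 = (-114 + 57121/3600)*1 = -353279/3600*1 = -353279/3600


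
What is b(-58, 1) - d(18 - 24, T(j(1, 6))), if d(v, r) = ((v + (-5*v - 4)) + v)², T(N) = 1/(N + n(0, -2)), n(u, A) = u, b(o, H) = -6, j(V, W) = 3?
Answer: -202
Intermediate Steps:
T(N) = 1/N (T(N) = 1/(N + 0) = 1/N)
d(v, r) = (-4 - 3*v)² (d(v, r) = ((v + (-4 - 5*v)) + v)² = ((-4 - 4*v) + v)² = (-4 - 3*v)²)
b(-58, 1) - d(18 - 24, T(j(1, 6))) = -6 - (4 + 3*(18 - 24))² = -6 - (4 + 3*(-6))² = -6 - (4 - 18)² = -6 - 1*(-14)² = -6 - 1*196 = -6 - 196 = -202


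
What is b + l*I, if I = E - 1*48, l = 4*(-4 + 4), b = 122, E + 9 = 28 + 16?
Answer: 122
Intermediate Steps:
E = 35 (E = -9 + (28 + 16) = -9 + 44 = 35)
l = 0 (l = 4*0 = 0)
I = -13 (I = 35 - 1*48 = 35 - 48 = -13)
b + l*I = 122 + 0*(-13) = 122 + 0 = 122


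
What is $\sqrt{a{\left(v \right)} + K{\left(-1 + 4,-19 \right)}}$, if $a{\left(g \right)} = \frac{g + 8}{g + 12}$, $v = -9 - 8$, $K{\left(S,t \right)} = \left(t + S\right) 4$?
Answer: $\frac{i \sqrt{1555}}{5} \approx 7.8867 i$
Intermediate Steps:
$K{\left(S,t \right)} = 4 S + 4 t$ ($K{\left(S,t \right)} = \left(S + t\right) 4 = 4 S + 4 t$)
$v = -17$
$a{\left(g \right)} = \frac{8 + g}{12 + g}$
$\sqrt{a{\left(v \right)} + K{\left(-1 + 4,-19 \right)}} = \sqrt{\frac{8 - 17}{12 - 17} + \left(4 \left(-1 + 4\right) + 4 \left(-19\right)\right)} = \sqrt{\frac{1}{-5} \left(-9\right) + \left(4 \cdot 3 - 76\right)} = \sqrt{\left(- \frac{1}{5}\right) \left(-9\right) + \left(12 - 76\right)} = \sqrt{\frac{9}{5} - 64} = \sqrt{- \frac{311}{5}} = \frac{i \sqrt{1555}}{5}$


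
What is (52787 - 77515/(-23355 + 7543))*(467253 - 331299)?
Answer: 56743498864143/7906 ≈ 7.1773e+9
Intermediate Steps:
(52787 - 77515/(-23355 + 7543))*(467253 - 331299) = (52787 - 77515/(-15812))*135954 = (52787 - 77515*(-1/15812))*135954 = (52787 + 77515/15812)*135954 = (834745559/15812)*135954 = 56743498864143/7906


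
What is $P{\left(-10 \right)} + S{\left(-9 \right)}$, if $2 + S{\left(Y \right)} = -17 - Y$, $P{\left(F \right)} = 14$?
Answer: $4$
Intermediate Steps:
$S{\left(Y \right)} = -19 - Y$ ($S{\left(Y \right)} = -2 - \left(17 + Y\right) = -19 - Y$)
$P{\left(-10 \right)} + S{\left(-9 \right)} = 14 - 10 = 4$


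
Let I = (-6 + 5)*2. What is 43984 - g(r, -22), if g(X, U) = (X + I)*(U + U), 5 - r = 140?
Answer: 37956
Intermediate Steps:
r = -135 (r = 5 - 1*140 = 5 - 140 = -135)
I = -2 (I = -1*2 = -2)
g(X, U) = 2*U*(-2 + X) (g(X, U) = (X - 2)*(U + U) = (-2 + X)*(2*U) = 2*U*(-2 + X))
43984 - g(r, -22) = 43984 - 2*(-22)*(-2 - 135) = 43984 - 2*(-22)*(-137) = 43984 - 1*6028 = 43984 - 6028 = 37956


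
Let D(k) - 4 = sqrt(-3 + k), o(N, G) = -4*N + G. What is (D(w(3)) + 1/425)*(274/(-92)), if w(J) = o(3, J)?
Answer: -233037/19550 - 137*I*sqrt(3)/23 ≈ -11.92 - 10.317*I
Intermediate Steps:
o(N, G) = G - 4*N
w(J) = -12 + J (w(J) = J - 4*3 = J - 12 = -12 + J)
D(k) = 4 + sqrt(-3 + k)
(D(w(3)) + 1/425)*(274/(-92)) = ((4 + sqrt(-3 + (-12 + 3))) + 1/425)*(274/(-92)) = ((4 + sqrt(-3 - 9)) + 1/425)*(274*(-1/92)) = ((4 + sqrt(-12)) + 1/425)*(-137/46) = ((4 + 2*I*sqrt(3)) + 1/425)*(-137/46) = (1701/425 + 2*I*sqrt(3))*(-137/46) = -233037/19550 - 137*I*sqrt(3)/23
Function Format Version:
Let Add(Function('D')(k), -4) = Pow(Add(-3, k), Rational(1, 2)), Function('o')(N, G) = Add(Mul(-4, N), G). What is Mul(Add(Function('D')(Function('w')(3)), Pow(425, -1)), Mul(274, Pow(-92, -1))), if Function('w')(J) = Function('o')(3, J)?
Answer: Add(Rational(-233037, 19550), Mul(Rational(-137, 23), I, Pow(3, Rational(1, 2)))) ≈ Add(-11.920, Mul(-10.317, I))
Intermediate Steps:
Function('o')(N, G) = Add(G, Mul(-4, N))
Function('w')(J) = Add(-12, J) (Function('w')(J) = Add(J, Mul(-4, 3)) = Add(J, -12) = Add(-12, J))
Function('D')(k) = Add(4, Pow(Add(-3, k), Rational(1, 2)))
Mul(Add(Function('D')(Function('w')(3)), Pow(425, -1)), Mul(274, Pow(-92, -1))) = Mul(Add(Add(4, Pow(Add(-3, Add(-12, 3)), Rational(1, 2))), Pow(425, -1)), Mul(274, Pow(-92, -1))) = Mul(Add(Add(4, Pow(Add(-3, -9), Rational(1, 2))), Rational(1, 425)), Mul(274, Rational(-1, 92))) = Mul(Add(Add(4, Pow(-12, Rational(1, 2))), Rational(1, 425)), Rational(-137, 46)) = Mul(Add(Add(4, Mul(2, I, Pow(3, Rational(1, 2)))), Rational(1, 425)), Rational(-137, 46)) = Mul(Add(Rational(1701, 425), Mul(2, I, Pow(3, Rational(1, 2)))), Rational(-137, 46)) = Add(Rational(-233037, 19550), Mul(Rational(-137, 23), I, Pow(3, Rational(1, 2))))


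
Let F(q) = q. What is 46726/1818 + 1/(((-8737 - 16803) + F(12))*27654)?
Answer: 5497713500449/213903247536 ≈ 25.702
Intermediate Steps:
46726/1818 + 1/(((-8737 - 16803) + F(12))*27654) = 46726/1818 + 1/(((-8737 - 16803) + 12)*27654) = 46726*(1/1818) + (1/27654)/(-25540 + 12) = 23363/909 + (1/27654)/(-25528) = 23363/909 - 1/25528*1/27654 = 23363/909 - 1/705951312 = 5497713500449/213903247536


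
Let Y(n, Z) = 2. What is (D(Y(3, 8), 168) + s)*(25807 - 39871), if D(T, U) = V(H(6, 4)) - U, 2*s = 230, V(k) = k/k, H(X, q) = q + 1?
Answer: 731328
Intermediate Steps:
H(X, q) = 1 + q
V(k) = 1
s = 115 (s = (½)*230 = 115)
D(T, U) = 1 - U
(D(Y(3, 8), 168) + s)*(25807 - 39871) = ((1 - 1*168) + 115)*(25807 - 39871) = ((1 - 168) + 115)*(-14064) = (-167 + 115)*(-14064) = -52*(-14064) = 731328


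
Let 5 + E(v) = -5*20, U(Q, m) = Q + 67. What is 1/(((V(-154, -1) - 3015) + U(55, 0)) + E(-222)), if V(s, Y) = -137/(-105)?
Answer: -105/314653 ≈ -0.00033370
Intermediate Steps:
U(Q, m) = 67 + Q
V(s, Y) = 137/105 (V(s, Y) = -137*(-1/105) = 137/105)
E(v) = -105 (E(v) = -5 - 5*20 = -5 - 100 = -105)
1/(((V(-154, -1) - 3015) + U(55, 0)) + E(-222)) = 1/(((137/105 - 3015) + (67 + 55)) - 105) = 1/((-316438/105 + 122) - 105) = 1/(-303628/105 - 105) = 1/(-314653/105) = -105/314653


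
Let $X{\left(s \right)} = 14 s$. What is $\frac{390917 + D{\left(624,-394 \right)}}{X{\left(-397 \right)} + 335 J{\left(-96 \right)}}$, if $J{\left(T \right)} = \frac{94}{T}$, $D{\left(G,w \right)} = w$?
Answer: $- \frac{18745104}{282529} \approx -66.348$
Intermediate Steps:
$\frac{390917 + D{\left(624,-394 \right)}}{X{\left(-397 \right)} + 335 J{\left(-96 \right)}} = \frac{390917 - 394}{14 \left(-397\right) + 335 \frac{94}{-96}} = \frac{390523}{-5558 + 335 \cdot 94 \left(- \frac{1}{96}\right)} = \frac{390523}{-5558 + 335 \left(- \frac{47}{48}\right)} = \frac{390523}{-5558 - \frac{15745}{48}} = \frac{390523}{- \frac{282529}{48}} = 390523 \left(- \frac{48}{282529}\right) = - \frac{18745104}{282529}$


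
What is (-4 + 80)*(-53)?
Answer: -4028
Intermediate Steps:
(-4 + 80)*(-53) = 76*(-53) = -4028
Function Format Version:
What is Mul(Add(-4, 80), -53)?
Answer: -4028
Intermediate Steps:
Mul(Add(-4, 80), -53) = Mul(76, -53) = -4028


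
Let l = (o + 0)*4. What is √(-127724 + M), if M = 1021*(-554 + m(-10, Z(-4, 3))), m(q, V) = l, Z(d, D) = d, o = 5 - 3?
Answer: I*√685190 ≈ 827.76*I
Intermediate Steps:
o = 2
l = 8 (l = (2 + 0)*4 = 2*4 = 8)
m(q, V) = 8
M = -557466 (M = 1021*(-554 + 8) = 1021*(-546) = -557466)
√(-127724 + M) = √(-127724 - 557466) = √(-685190) = I*√685190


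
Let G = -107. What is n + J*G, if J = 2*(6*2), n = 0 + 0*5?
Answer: -2568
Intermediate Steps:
n = 0 (n = 0 + 0 = 0)
J = 24 (J = 2*12 = 24)
n + J*G = 0 + 24*(-107) = 0 - 2568 = -2568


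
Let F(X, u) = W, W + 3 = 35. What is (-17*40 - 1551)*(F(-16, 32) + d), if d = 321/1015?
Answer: -73179031/1015 ≈ -72098.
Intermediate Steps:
W = 32 (W = -3 + 35 = 32)
d = 321/1015 (d = 321*(1/1015) = 321/1015 ≈ 0.31626)
F(X, u) = 32
(-17*40 - 1551)*(F(-16, 32) + d) = (-17*40 - 1551)*(32 + 321/1015) = (-680 - 1551)*(32801/1015) = -2231*32801/1015 = -73179031/1015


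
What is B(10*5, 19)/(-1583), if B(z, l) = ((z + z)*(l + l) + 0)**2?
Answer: -14440000/1583 ≈ -9121.9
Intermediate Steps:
B(z, l) = 16*l**2*z**2 (B(z, l) = ((2*z)*(2*l) + 0)**2 = (4*l*z + 0)**2 = (4*l*z)**2 = 16*l**2*z**2)
B(10*5, 19)/(-1583) = (16*19**2*(10*5)**2)/(-1583) = (16*361*50**2)*(-1/1583) = (16*361*2500)*(-1/1583) = 14440000*(-1/1583) = -14440000/1583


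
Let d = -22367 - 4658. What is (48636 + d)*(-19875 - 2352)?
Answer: -480347697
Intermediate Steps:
d = -27025
(48636 + d)*(-19875 - 2352) = (48636 - 27025)*(-19875 - 2352) = 21611*(-22227) = -480347697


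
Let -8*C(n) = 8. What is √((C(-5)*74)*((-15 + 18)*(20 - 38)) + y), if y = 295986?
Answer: 17*√1038 ≈ 547.71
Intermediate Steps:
C(n) = -1 (C(n) = -⅛*8 = -1)
√((C(-5)*74)*((-15 + 18)*(20 - 38)) + y) = √((-1*74)*((-15 + 18)*(20 - 38)) + 295986) = √(-222*(-18) + 295986) = √(-74*(-54) + 295986) = √(3996 + 295986) = √299982 = 17*√1038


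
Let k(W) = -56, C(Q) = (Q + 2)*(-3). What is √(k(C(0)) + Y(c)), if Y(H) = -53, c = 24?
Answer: I*√109 ≈ 10.44*I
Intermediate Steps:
C(Q) = -6 - 3*Q (C(Q) = (2 + Q)*(-3) = -6 - 3*Q)
√(k(C(0)) + Y(c)) = √(-56 - 53) = √(-109) = I*√109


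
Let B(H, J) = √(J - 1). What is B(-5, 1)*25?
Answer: 0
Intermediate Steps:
B(H, J) = √(-1 + J)
B(-5, 1)*25 = √(-1 + 1)*25 = √0*25 = 0*25 = 0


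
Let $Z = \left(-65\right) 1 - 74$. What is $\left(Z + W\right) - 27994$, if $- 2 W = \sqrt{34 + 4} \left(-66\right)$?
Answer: $-28133 + 33 \sqrt{38} \approx -27930.0$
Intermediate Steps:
$Z = -139$ ($Z = -65 - 74 = -139$)
$W = 33 \sqrt{38}$ ($W = - \frac{\sqrt{34 + 4} \left(-66\right)}{2} = - \frac{\sqrt{38} \left(-66\right)}{2} = - \frac{\left(-66\right) \sqrt{38}}{2} = 33 \sqrt{38} \approx 203.43$)
$\left(Z + W\right) - 27994 = \left(-139 + 33 \sqrt{38}\right) - 27994 = -28133 + 33 \sqrt{38}$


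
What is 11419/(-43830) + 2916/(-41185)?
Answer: -119619959/361027710 ≈ -0.33133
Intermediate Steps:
11419/(-43830) + 2916/(-41185) = 11419*(-1/43830) + 2916*(-1/41185) = -11419/43830 - 2916/41185 = -119619959/361027710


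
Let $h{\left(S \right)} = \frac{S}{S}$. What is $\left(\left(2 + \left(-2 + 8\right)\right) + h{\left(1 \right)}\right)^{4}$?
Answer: $6561$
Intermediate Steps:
$h{\left(S \right)} = 1$
$\left(\left(2 + \left(-2 + 8\right)\right) + h{\left(1 \right)}\right)^{4} = \left(\left(2 + \left(-2 + 8\right)\right) + 1\right)^{4} = \left(\left(2 + 6\right) + 1\right)^{4} = \left(8 + 1\right)^{4} = 9^{4} = 6561$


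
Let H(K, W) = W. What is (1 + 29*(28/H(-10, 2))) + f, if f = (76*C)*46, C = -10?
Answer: -34553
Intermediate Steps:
f = -34960 (f = (76*(-10))*46 = -760*46 = -34960)
(1 + 29*(28/H(-10, 2))) + f = (1 + 29*(28/2)) - 34960 = (1 + 29*(28*(½))) - 34960 = (1 + 29*14) - 34960 = (1 + 406) - 34960 = 407 - 34960 = -34553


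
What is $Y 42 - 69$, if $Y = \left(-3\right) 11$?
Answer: $-1455$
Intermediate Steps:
$Y = -33$
$Y 42 - 69 = \left(-33\right) 42 - 69 = -1386 - 69 = -1455$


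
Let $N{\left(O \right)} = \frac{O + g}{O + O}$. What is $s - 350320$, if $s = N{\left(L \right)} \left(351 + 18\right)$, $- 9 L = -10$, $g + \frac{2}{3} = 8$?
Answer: $- \frac{1744589}{5} \approx -3.4892 \cdot 10^{5}$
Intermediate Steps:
$g = \frac{22}{3}$ ($g = - \frac{2}{3} + 8 = \frac{22}{3} \approx 7.3333$)
$L = \frac{10}{9}$ ($L = \left(- \frac{1}{9}\right) \left(-10\right) = \frac{10}{9} \approx 1.1111$)
$N{\left(O \right)} = \frac{\frac{22}{3} + O}{2 O}$ ($N{\left(O \right)} = \frac{O + \frac{22}{3}}{O + O} = \frac{\frac{22}{3} + O}{2 O}$)
$s = \frac{7011}{5}$ ($s = \frac{22 + 3 \cdot \frac{10}{9}}{6 \cdot \frac{10}{9}} \left(351 + 18\right) = \frac{1}{6} \cdot \frac{9}{10} \left(22 + \frac{10}{3}\right) 369 = \frac{1}{6} \cdot \frac{9}{10} \cdot \frac{76}{3} \cdot 369 = \frac{19}{5} \cdot 369 = \frac{7011}{5} \approx 1402.2$)
$s - 350320 = \frac{7011}{5} - 350320 = - \frac{1744589}{5}$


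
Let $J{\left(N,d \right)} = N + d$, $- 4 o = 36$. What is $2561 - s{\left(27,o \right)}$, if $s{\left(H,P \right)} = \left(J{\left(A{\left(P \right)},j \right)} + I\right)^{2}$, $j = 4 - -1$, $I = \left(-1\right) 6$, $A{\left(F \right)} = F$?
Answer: $2461$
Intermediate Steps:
$o = -9$ ($o = \left(- \frac{1}{4}\right) 36 = -9$)
$I = -6$
$j = 5$ ($j = 4 + 1 = 5$)
$s{\left(H,P \right)} = \left(-1 + P\right)^{2}$ ($s{\left(H,P \right)} = \left(\left(P + 5\right) - 6\right)^{2} = \left(\left(5 + P\right) - 6\right)^{2} = \left(-1 + P\right)^{2}$)
$2561 - s{\left(27,o \right)} = 2561 - \left(-1 - 9\right)^{2} = 2561 - \left(-10\right)^{2} = 2561 - 100 = 2461$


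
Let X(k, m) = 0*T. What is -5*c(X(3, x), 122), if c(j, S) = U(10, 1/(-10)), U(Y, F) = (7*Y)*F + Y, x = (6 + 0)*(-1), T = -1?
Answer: -15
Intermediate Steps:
x = -6 (x = 6*(-1) = -6)
X(k, m) = 0 (X(k, m) = 0*(-1) = 0)
U(Y, F) = Y + 7*F*Y (U(Y, F) = 7*F*Y + Y = Y + 7*F*Y)
c(j, S) = 3 (c(j, S) = 10*(1 + 7/(-10)) = 10*(1 + 7*(-1/10)) = 10*(1 - 7/10) = 10*(3/10) = 3)
-5*c(X(3, x), 122) = -5*3 = -1*15 = -15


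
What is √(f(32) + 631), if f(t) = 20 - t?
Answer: √619 ≈ 24.880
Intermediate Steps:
√(f(32) + 631) = √((20 - 1*32) + 631) = √((20 - 32) + 631) = √(-12 + 631) = √619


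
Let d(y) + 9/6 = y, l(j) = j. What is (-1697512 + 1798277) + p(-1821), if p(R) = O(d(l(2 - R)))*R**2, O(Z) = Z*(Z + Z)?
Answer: 44008669214939/2 ≈ 2.2004e+13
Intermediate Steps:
d(y) = -3/2 + y
O(Z) = 2*Z**2 (O(Z) = Z*(2*Z) = 2*Z**2)
p(R) = 2*R**2*(1/2 - R)**2 (p(R) = (2*(-3/2 + (2 - R))**2)*R**2 = (2*(1/2 - R)**2)*R**2 = 2*R**2*(1/2 - R)**2)
(-1697512 + 1798277) + p(-1821) = (-1697512 + 1798277) + (1/2)*(-1821)**2*(-1 + 2*(-1821))**2 = 100765 + (1/2)*3316041*(-1 - 3642)**2 = 100765 + (1/2)*3316041*(-3643)**2 = 100765 + (1/2)*3316041*13271449 = 100765 + 44008669013409/2 = 44008669214939/2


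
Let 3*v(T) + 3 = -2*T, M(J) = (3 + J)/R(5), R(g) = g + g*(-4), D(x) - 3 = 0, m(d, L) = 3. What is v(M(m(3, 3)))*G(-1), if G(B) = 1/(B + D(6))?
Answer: -11/30 ≈ -0.36667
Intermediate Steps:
D(x) = 3 (D(x) = 3 + 0 = 3)
R(g) = -3*g (R(g) = g - 4*g = -3*g)
G(B) = 1/(3 + B) (G(B) = 1/(B + 3) = 1/(3 + B))
M(J) = -⅕ - J/15 (M(J) = (3 + J)/((-3*5)) = (3 + J)/(-15) = (3 + J)*(-1/15) = -⅕ - J/15)
v(T) = -1 - 2*T/3 (v(T) = -1 + (-2*T)/3 = -1 - 2*T/3)
v(M(m(3, 3)))*G(-1) = (-1 - 2*(-⅕ - 1/15*3)/3)/(3 - 1) = (-1 - 2*(-⅕ - ⅕)/3)/2 = (-1 - ⅔*(-⅖))*(½) = (-1 + 4/15)*(½) = -11/15*½ = -11/30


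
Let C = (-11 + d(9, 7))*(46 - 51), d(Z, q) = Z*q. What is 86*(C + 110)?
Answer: -12900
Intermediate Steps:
C = -260 (C = (-11 + 9*7)*(46 - 51) = (-11 + 63)*(-5) = 52*(-5) = -260)
86*(C + 110) = 86*(-260 + 110) = 86*(-150) = -12900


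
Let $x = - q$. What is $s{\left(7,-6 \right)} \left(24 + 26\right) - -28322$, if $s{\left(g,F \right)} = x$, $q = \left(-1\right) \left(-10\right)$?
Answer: $27822$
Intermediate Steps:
$q = 10$
$x = -10$ ($x = \left(-1\right) 10 = -10$)
$s{\left(g,F \right)} = -10$
$s{\left(7,-6 \right)} \left(24 + 26\right) - -28322 = - 10 \left(24 + 26\right) - -28322 = \left(-10\right) 50 + 28322 = -500 + 28322 = 27822$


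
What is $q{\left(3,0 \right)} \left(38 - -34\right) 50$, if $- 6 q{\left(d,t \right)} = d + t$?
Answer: $-1800$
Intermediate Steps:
$q{\left(d,t \right)} = - \frac{d}{6} - \frac{t}{6}$ ($q{\left(d,t \right)} = - \frac{d + t}{6} = - \frac{d}{6} - \frac{t}{6}$)
$q{\left(3,0 \right)} \left(38 - -34\right) 50 = \left(\left(- \frac{1}{6}\right) 3 - 0\right) \left(38 - -34\right) 50 = \left(- \frac{1}{2} + 0\right) \left(38 + 34\right) 50 = \left(- \frac{1}{2}\right) 72 \cdot 50 = \left(-36\right) 50 = -1800$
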